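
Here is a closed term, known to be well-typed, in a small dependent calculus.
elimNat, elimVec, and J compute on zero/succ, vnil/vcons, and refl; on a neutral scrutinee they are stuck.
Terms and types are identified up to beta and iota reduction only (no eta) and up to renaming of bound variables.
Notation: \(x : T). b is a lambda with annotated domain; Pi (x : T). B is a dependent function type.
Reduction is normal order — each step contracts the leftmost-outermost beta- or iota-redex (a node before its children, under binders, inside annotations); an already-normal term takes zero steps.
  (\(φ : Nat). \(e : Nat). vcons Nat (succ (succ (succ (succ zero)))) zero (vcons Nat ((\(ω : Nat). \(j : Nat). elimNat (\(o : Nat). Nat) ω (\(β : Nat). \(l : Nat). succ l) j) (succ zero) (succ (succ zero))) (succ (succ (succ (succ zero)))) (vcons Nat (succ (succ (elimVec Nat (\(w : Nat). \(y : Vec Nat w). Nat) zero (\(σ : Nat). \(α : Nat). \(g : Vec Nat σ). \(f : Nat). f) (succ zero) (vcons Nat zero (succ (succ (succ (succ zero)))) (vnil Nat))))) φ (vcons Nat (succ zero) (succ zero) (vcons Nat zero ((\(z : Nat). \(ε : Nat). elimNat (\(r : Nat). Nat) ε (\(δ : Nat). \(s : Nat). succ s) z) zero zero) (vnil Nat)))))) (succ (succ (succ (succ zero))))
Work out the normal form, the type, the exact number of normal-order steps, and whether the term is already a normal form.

resulting normal form:
  \(φ : Nat). vcons Nat (succ (succ (succ (succ zero)))) zero (vcons Nat (succ (succ (succ zero))) (succ (succ (succ (succ zero)))) (vcons Nat (succ (succ zero)) (succ (succ (succ (succ zero)))) (vcons Nat (succ zero) (succ zero) (vcons Nat zero zero (vnil Nat)))))
type:
  Pi (φ : Nat). Vec Nat (succ (succ (succ (succ (succ zero)))))
reduction steps (normal order): 19
already normal: no
first contracted redex: a beta-redex


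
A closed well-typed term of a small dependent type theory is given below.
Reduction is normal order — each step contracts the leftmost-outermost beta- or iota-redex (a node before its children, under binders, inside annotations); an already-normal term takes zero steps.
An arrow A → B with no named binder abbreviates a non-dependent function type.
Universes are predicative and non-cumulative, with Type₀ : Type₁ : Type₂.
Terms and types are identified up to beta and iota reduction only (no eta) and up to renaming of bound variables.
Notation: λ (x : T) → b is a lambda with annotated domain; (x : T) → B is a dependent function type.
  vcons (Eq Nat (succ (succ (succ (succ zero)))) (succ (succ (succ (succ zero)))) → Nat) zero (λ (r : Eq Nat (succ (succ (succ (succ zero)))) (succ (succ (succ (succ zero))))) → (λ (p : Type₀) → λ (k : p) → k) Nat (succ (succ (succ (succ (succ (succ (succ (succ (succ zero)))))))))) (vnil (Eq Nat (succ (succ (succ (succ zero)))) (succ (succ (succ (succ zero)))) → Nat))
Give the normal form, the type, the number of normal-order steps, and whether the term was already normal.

normal form:
  vcons (Eq Nat (succ (succ (succ (succ zero)))) (succ (succ (succ (succ zero)))) → Nat) zero (λ (r : Eq Nat (succ (succ (succ (succ zero)))) (succ (succ (succ (succ zero))))) → succ (succ (succ (succ (succ (succ (succ (succ (succ zero))))))))) (vnil (Eq Nat (succ (succ (succ (succ zero)))) (succ (succ (succ (succ zero)))) → Nat))
type:
  Vec (Eq Nat (succ (succ (succ (succ zero)))) (succ (succ (succ (succ zero)))) → Nat) (succ zero)
reduction steps (normal order): 2
already normal: no
first redex: a beta-redex


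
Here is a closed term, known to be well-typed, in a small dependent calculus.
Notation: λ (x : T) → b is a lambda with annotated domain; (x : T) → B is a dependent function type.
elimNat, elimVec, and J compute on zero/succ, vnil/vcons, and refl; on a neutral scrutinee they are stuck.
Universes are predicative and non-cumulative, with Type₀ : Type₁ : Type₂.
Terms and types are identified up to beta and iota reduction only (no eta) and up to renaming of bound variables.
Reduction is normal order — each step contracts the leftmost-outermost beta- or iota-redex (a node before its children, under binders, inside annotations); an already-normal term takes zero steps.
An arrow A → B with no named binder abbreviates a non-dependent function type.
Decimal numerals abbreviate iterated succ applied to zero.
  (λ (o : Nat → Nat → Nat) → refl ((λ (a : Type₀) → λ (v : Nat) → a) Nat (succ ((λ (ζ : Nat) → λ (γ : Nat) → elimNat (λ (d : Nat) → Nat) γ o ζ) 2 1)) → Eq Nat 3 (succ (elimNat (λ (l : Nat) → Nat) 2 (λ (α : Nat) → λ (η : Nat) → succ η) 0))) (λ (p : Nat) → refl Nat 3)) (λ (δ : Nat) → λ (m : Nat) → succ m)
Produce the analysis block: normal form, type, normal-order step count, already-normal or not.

reduced normal form:
  refl (Nat → Eq Nat 3 3) (λ (o : Nat) → refl Nat 3)
type:
  Eq (Nat → Eq Nat 3 3) (λ (o : Nat) → refl Nat 3) (λ (a : Nat) → refl Nat 3)
normal-order step count: 4
term was already normal: no
first contracted redex: a beta-redex


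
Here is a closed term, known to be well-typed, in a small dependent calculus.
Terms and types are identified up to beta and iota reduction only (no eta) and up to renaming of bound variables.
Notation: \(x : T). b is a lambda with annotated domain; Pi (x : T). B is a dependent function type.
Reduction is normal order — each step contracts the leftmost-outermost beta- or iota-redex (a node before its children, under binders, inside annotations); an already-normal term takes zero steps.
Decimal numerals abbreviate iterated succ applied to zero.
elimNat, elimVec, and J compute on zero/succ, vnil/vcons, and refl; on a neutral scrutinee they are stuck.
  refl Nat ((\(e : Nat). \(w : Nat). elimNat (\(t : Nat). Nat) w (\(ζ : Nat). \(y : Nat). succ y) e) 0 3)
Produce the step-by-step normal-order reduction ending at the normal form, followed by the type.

reduction (normal order):
  refl Nat ((\(e : Nat). \(w : Nat). elimNat (\(t : Nat). Nat) w (\(ζ : Nat). \(y : Nat). succ y) e) 0 3)
  ~> refl Nat ((\(e : Nat). elimNat (\(w : Nat). Nat) e (\(t : Nat). \(ζ : Nat). succ ζ) 0) 3)
  ~> refl Nat (elimNat (\(e : Nat). Nat) 3 (\(w : Nat). \(t : Nat). succ t) 0)
  ~> refl Nat 3
inferred type:
  Eq Nat 3 3


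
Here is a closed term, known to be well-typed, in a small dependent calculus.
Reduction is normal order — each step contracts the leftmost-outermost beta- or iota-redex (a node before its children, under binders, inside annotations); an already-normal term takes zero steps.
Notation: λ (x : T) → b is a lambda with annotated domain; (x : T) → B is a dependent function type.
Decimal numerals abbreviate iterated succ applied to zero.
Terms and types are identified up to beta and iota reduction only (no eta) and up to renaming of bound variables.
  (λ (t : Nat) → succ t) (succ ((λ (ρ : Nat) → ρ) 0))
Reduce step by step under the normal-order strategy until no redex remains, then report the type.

normal-order reduction:
  (λ (t : Nat) → succ t) (succ ((λ (ρ : Nat) → ρ) 0))
  ~> succ (succ ((λ (t : Nat) → t) 0))
  ~> 2
type:
  Nat


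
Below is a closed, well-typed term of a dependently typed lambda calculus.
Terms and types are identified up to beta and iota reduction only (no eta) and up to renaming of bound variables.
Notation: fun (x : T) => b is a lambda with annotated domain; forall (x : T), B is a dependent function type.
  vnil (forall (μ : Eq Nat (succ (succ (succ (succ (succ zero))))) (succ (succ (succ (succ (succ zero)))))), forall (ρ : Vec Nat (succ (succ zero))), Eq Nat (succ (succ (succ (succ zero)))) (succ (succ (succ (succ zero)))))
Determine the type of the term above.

type:
  Vec (forall (μ : Eq Nat (succ (succ (succ (succ (succ zero))))) (succ (succ (succ (succ (succ zero)))))), forall (ρ : Vec Nat (succ (succ zero))), Eq Nat (succ (succ (succ (succ zero)))) (succ (succ (succ (succ zero))))) zero


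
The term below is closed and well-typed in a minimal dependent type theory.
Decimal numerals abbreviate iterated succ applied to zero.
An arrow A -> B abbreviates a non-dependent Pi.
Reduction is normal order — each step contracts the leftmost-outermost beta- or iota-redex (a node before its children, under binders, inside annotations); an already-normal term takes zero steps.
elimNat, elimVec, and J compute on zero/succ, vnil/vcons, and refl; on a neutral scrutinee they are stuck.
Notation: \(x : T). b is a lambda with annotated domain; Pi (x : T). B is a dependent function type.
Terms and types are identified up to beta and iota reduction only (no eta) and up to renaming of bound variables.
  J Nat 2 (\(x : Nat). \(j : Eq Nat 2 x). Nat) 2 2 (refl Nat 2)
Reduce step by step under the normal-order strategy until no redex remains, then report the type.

normal-order reduction:
  J Nat 2 (\(x : Nat). \(j : Eq Nat 2 x). Nat) 2 2 (refl Nat 2)
  ~> 2
inferred type:
  Nat


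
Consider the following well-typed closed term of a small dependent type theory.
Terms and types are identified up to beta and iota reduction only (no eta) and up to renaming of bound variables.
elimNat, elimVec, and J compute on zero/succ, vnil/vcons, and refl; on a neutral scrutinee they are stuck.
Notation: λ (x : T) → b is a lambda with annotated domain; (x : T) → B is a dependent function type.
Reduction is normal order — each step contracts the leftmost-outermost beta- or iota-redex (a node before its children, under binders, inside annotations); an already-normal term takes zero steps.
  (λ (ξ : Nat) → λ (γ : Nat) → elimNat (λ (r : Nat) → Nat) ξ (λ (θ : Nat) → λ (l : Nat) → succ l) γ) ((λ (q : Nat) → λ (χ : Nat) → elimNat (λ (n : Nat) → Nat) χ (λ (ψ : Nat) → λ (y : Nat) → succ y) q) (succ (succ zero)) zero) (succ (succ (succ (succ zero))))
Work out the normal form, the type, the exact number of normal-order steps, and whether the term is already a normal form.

reduced normal form:
  succ (succ (succ (succ (succ (succ zero)))))
type:
  Nat
normal-order step count: 24
term was already normal: no
first redex: a beta-redex


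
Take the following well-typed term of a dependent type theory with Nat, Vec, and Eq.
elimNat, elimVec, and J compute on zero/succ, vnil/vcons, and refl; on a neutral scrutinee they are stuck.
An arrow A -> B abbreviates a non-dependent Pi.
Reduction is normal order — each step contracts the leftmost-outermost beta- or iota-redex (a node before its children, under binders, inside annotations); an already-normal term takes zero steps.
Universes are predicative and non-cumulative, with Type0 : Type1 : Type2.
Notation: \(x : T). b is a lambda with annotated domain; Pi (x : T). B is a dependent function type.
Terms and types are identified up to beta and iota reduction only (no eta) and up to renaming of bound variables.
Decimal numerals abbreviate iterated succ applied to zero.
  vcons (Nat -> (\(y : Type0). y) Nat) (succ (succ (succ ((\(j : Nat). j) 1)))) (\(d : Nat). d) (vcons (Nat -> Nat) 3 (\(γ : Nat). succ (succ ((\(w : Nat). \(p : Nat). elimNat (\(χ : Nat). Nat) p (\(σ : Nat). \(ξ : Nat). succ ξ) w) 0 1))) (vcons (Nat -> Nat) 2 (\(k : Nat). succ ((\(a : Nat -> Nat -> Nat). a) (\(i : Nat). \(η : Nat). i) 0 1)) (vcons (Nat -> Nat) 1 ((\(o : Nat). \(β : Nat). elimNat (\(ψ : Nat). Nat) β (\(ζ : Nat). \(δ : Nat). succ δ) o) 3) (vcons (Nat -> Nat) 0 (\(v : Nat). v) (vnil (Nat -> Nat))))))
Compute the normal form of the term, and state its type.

resulting normal form:
  vcons (Nat -> Nat) 4 (\(y : Nat). y) (vcons (Nat -> Nat) 3 (\(j : Nat). 3) (vcons (Nat -> Nat) 2 (\(d : Nat). 1) (vcons (Nat -> Nat) 1 (\(γ : Nat). succ (succ (succ γ))) (vcons (Nat -> Nat) 0 (\(w : Nat). w) (vnil (Nat -> Nat))))))
inferred type:
  Vec (Nat -> Nat) 5
observation: reduction starts at a beta-redex, and 19 normal-order steps reach the normal form.


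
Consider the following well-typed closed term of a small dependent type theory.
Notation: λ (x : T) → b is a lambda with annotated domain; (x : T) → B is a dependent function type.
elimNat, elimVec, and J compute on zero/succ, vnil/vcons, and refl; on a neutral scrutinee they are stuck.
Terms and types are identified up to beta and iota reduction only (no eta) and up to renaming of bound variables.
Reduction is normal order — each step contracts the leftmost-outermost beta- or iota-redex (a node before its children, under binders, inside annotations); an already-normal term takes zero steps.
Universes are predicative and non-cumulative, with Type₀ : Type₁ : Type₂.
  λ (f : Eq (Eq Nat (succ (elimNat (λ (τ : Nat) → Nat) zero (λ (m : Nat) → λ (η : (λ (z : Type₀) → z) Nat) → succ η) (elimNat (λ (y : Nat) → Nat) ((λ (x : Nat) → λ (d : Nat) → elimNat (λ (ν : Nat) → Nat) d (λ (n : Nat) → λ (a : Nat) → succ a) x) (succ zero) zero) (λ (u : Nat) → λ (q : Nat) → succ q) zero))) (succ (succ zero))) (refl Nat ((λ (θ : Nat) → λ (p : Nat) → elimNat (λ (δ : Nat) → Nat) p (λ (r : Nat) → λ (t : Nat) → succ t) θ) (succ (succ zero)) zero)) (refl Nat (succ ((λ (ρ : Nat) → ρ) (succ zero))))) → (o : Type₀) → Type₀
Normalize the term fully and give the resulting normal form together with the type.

resulting normal form:
  λ (f : Eq (Eq Nat (succ (succ zero)) (succ (succ zero))) (refl Nat (succ (succ zero))) (refl Nat (succ (succ zero)))) → (τ : Type₀) → Type₀
type:
  (f : Eq (Eq Nat (succ (succ zero)) (succ (succ zero))) (refl Nat (succ (succ zero))) (refl Nat (succ (succ zero)))) → Type₁


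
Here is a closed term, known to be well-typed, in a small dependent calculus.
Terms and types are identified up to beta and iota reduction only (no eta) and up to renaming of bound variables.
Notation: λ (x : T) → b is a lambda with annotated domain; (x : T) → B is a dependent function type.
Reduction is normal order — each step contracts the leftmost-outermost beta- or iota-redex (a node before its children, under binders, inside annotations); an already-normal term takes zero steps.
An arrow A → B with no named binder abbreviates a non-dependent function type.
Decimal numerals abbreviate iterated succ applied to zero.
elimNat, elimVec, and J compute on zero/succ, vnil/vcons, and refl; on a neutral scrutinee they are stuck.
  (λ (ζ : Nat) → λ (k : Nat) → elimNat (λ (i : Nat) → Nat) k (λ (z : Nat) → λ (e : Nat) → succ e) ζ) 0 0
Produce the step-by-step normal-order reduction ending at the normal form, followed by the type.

reduction (normal order):
  (λ (ζ : Nat) → λ (k : Nat) → elimNat (λ (i : Nat) → Nat) k (λ (z : Nat) → λ (e : Nat) → succ e) ζ) 0 0
  ~> (λ (ζ : Nat) → elimNat (λ (k : Nat) → Nat) ζ (λ (i : Nat) → λ (z : Nat) → succ z) 0) 0
  ~> elimNat (λ (ζ : Nat) → Nat) 0 (λ (k : Nat) → λ (i : Nat) → succ i) 0
  ~> 0
the term's type:
  Nat


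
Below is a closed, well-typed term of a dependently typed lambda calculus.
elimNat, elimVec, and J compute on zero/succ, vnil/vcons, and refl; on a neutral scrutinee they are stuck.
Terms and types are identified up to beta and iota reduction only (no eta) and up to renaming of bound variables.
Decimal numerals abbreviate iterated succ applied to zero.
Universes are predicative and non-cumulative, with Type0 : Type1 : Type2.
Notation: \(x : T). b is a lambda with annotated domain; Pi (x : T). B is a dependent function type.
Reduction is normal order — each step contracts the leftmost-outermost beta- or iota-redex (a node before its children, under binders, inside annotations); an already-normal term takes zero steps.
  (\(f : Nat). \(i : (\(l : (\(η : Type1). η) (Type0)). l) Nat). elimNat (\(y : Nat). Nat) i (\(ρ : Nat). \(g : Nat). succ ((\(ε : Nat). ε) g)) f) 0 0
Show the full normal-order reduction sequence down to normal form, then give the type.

normal-order reduction sequence:
  (\(f : Nat). \(i : (\(l : (\(η : Type1). η) (Type0)). l) Nat). elimNat (\(y : Nat). Nat) i (\(ρ : Nat). \(g : Nat). succ ((\(ε : Nat). ε) g)) f) 0 0
  ~> (\(f : (\(i : (\(l : Type1). l) (Type0)). i) Nat). elimNat (\(η : Nat). Nat) f (\(y : Nat). \(ρ : Nat). succ ((\(g : Nat). g) ρ)) 0) 0
  ~> elimNat (\(f : Nat). Nat) 0 (\(i : Nat). \(l : Nat). succ ((\(η : Nat). η) l)) 0
  ~> 0
the term's type:
  Nat


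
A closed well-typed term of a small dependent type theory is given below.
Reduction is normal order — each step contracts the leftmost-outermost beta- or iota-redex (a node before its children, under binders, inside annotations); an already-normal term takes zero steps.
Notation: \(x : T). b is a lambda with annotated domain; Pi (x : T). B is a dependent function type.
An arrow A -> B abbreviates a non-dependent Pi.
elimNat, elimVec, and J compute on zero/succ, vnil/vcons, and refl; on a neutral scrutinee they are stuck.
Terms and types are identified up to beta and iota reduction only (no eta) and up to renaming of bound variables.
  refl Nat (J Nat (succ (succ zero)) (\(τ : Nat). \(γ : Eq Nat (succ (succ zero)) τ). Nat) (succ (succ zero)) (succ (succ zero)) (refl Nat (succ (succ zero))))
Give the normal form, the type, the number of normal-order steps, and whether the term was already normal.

reduced normal form:
  refl Nat (succ (succ zero))
type:
  Eq Nat (succ (succ zero)) (succ (succ zero))
steps to reach normal form (normal order): 1
started in normal form: no
first contracted redex: a J iota-redex


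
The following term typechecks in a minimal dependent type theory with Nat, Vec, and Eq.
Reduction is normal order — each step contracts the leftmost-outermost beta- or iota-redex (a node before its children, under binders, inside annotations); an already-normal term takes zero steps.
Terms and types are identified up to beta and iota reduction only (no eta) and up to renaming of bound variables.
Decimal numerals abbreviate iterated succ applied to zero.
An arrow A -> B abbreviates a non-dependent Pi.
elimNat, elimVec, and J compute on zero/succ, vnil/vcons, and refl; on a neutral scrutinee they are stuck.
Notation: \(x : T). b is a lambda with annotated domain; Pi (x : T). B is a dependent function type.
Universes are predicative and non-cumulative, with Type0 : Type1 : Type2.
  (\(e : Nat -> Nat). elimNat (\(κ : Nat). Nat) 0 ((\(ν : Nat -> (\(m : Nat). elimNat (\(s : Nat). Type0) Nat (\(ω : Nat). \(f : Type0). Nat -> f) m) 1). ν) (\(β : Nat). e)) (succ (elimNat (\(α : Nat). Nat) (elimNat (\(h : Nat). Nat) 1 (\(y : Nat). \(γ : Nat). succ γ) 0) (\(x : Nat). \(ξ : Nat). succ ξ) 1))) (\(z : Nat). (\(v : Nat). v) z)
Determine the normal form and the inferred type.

normal form:
  0
type:
  Nat
observation: the leftmost-outermost redex is a beta-redex, and normalization takes 20 steps.


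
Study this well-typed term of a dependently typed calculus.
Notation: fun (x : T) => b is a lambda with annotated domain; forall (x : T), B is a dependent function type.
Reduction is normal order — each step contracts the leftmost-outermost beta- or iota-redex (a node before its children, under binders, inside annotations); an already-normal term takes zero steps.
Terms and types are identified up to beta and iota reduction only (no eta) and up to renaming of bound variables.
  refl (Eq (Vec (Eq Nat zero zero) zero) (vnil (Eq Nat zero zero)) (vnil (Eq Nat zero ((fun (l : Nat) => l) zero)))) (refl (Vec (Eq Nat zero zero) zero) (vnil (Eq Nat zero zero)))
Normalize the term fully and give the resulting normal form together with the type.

resulting normal form:
  refl (Eq (Vec (Eq Nat zero zero) zero) (vnil (Eq Nat zero zero)) (vnil (Eq Nat zero zero))) (refl (Vec (Eq Nat zero zero) zero) (vnil (Eq Nat zero zero)))
type:
  Eq (Eq (Vec (Eq Nat zero zero) zero) (vnil (Eq Nat zero zero)) (vnil (Eq Nat zero zero))) (refl (Vec (Eq Nat zero zero) zero) (vnil (Eq Nat zero zero))) (refl (Vec (Eq Nat zero zero) zero) (vnil (Eq Nat zero zero)))
observation: reduction starts at a beta-redex, and 1 normal-order step reach the normal form.


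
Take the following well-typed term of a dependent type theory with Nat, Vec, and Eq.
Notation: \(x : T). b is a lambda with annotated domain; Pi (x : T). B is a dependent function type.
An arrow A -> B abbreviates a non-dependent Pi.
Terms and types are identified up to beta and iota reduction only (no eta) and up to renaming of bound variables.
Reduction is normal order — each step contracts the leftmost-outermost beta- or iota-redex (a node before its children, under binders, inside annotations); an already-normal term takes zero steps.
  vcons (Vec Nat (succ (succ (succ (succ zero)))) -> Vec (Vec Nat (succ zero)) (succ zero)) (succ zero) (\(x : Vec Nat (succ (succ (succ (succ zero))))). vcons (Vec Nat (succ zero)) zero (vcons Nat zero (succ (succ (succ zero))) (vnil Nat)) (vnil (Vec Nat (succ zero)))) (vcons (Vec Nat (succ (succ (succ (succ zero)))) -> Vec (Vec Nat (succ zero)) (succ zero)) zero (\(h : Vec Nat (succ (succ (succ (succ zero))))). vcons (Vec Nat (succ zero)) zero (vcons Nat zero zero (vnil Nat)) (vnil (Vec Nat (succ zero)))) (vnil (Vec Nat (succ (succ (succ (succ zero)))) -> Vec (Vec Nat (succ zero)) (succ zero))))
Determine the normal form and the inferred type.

normal form:
  vcons (Vec Nat (succ (succ (succ (succ zero)))) -> Vec (Vec Nat (succ zero)) (succ zero)) (succ zero) (\(x : Vec Nat (succ (succ (succ (succ zero))))). vcons (Vec Nat (succ zero)) zero (vcons Nat zero (succ (succ (succ zero))) (vnil Nat)) (vnil (Vec Nat (succ zero)))) (vcons (Vec Nat (succ (succ (succ (succ zero)))) -> Vec (Vec Nat (succ zero)) (succ zero)) zero (\(h : Vec Nat (succ (succ (succ (succ zero))))). vcons (Vec Nat (succ zero)) zero (vcons Nat zero zero (vnil Nat)) (vnil (Vec Nat (succ zero)))) (vnil (Vec Nat (succ (succ (succ (succ zero)))) -> Vec (Vec Nat (succ zero)) (succ zero))))
inferred type:
  Vec (Vec Nat (succ (succ (succ (succ zero)))) -> Vec (Vec Nat (succ zero)) (succ zero)) (succ (succ zero))
observation: no redex remains anywhere in the term; it is its own normal form.


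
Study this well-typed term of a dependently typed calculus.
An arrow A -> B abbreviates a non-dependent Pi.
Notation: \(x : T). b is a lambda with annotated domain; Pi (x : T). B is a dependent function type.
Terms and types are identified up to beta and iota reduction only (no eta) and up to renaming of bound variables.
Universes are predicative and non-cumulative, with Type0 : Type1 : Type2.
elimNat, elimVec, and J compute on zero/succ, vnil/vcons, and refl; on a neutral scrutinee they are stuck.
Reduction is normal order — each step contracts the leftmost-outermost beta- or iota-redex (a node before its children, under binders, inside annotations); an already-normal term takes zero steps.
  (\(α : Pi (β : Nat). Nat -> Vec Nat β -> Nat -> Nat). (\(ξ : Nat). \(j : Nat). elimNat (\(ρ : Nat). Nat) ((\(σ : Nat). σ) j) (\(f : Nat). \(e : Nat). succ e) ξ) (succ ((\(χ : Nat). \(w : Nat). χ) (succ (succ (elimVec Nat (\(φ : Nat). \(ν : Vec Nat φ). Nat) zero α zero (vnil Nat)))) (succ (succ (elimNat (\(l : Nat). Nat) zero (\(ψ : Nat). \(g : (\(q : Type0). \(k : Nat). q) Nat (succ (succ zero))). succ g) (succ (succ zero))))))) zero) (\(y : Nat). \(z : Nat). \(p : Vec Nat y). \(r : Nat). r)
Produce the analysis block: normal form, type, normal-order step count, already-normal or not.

resulting normal form:
  succ (succ (succ zero))
type:
  Nat
reduction steps (normal order): 17
already normal: no
first redex: a beta-redex


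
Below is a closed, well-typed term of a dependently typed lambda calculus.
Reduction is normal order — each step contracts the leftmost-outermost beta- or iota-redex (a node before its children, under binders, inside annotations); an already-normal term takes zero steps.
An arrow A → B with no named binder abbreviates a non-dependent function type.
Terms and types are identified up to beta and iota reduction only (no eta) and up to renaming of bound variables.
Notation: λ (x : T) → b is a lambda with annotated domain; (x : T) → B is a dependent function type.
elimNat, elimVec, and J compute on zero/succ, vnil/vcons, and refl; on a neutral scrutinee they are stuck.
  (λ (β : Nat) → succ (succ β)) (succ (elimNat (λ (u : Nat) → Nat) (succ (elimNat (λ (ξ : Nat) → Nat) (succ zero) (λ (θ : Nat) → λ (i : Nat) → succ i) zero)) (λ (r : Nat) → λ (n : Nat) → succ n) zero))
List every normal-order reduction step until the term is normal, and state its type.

reduction (normal order):
  (λ (β : Nat) → succ (succ β)) (succ (elimNat (λ (u : Nat) → Nat) (succ (elimNat (λ (ξ : Nat) → Nat) (succ zero) (λ (θ : Nat) → λ (i : Nat) → succ i) zero)) (λ (r : Nat) → λ (n : Nat) → succ n) zero))
  ~> succ (succ (succ (elimNat (λ (β : Nat) → Nat) (succ (elimNat (λ (u : Nat) → Nat) (succ zero) (λ (ξ : Nat) → λ (θ : Nat) → succ θ) zero)) (λ (i : Nat) → λ (r : Nat) → succ r) zero)))
  ~> succ (succ (succ (succ (elimNat (λ (β : Nat) → Nat) (succ zero) (λ (u : Nat) → λ (ξ : Nat) → succ ξ) zero))))
  ~> succ (succ (succ (succ (succ zero))))
the term's type:
  Nat


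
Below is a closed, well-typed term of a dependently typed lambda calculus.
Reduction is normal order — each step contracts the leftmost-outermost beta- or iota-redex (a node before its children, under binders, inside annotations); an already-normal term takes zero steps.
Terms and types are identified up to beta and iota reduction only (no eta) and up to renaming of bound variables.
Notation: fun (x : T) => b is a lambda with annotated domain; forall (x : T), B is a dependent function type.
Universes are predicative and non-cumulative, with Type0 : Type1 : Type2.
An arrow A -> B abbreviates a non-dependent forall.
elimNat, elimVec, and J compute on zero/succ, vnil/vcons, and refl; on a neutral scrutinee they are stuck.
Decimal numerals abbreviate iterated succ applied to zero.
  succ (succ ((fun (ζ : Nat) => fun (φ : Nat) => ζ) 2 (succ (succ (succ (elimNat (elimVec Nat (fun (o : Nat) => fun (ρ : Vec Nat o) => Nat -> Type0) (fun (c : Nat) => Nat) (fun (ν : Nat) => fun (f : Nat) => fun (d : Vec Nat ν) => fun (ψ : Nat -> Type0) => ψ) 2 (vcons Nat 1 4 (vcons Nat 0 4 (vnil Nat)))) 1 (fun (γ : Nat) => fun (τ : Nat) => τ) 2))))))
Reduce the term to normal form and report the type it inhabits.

reduced normal form:
  4
inferred type:
  Nat


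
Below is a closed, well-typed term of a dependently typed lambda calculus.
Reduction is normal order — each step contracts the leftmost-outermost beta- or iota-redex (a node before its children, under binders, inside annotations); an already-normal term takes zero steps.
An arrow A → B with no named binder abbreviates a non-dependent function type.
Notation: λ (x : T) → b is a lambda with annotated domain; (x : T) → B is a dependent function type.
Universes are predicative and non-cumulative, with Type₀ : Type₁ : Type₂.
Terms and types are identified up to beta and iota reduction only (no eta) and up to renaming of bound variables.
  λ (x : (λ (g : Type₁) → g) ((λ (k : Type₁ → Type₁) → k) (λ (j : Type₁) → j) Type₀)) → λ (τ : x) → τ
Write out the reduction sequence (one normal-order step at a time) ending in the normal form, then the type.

reduction (normal order):
  λ (x : (λ (g : Type₁) → g) ((λ (k : Type₁ → Type₁) → k) (λ (j : Type₁) → j) Type₀)) → λ (τ : x) → τ
  ~> λ (x : (λ (g : Type₁ → Type₁) → g) (λ (k : Type₁) → k) Type₀) → λ (j : x) → j
  ~> λ (x : (λ (g : Type₁) → g) Type₀) → λ (k : x) → k
  ~> λ (x : Type₀) → λ (g : x) → g
type:
  (x : Type₀) → x → x


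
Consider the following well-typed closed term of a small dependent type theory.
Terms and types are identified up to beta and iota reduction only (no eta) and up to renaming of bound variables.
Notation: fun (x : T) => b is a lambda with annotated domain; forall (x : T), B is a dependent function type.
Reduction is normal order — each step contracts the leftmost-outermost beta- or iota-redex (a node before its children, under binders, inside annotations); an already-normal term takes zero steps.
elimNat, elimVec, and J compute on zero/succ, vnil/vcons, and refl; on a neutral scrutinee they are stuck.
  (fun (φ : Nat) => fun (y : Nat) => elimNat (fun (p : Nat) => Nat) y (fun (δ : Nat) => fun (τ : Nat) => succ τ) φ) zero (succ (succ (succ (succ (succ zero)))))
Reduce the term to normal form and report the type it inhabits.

reduced normal form:
  succ (succ (succ (succ (succ zero))))
the term's type:
  Nat


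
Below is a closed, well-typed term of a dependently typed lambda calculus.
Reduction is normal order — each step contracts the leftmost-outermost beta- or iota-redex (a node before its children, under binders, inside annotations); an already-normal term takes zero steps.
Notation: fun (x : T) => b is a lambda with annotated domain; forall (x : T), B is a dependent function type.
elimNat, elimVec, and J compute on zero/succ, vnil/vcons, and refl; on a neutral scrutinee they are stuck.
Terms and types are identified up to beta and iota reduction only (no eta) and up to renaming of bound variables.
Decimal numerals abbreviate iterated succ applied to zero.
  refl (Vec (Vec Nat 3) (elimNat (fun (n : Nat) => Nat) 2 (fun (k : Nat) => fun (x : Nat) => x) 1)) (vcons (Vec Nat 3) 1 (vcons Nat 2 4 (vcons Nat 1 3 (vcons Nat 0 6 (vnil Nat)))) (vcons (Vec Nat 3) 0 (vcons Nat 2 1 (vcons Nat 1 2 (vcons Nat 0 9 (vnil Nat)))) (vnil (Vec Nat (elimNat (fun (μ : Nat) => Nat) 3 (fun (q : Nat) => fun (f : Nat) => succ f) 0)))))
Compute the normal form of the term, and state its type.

normal form:
  refl (Vec (Vec Nat 3) 2) (vcons (Vec Nat 3) 1 (vcons Nat 2 4 (vcons Nat 1 3 (vcons Nat 0 6 (vnil Nat)))) (vcons (Vec Nat 3) 0 (vcons Nat 2 1 (vcons Nat 1 2 (vcons Nat 0 9 (vnil Nat)))) (vnil (Vec Nat 3))))
type:
  Eq (Vec (Vec Nat 3) 2) (vcons (Vec Nat 3) 1 (vcons Nat 2 4 (vcons Nat 1 3 (vcons Nat 0 6 (vnil Nat)))) (vcons (Vec Nat 3) 0 (vcons Nat 2 1 (vcons Nat 1 2 (vcons Nat 0 9 (vnil Nat)))) (vnil (Vec Nat 3)))) (vcons (Vec Nat 3) 1 (vcons Nat 2 4 (vcons Nat 1 3 (vcons Nat 0 6 (vnil Nat)))) (vcons (Vec Nat 3) 0 (vcons Nat 2 1 (vcons Nat 1 2 (vcons Nat 0 9 (vnil Nat)))) (vnil (Vec Nat 3))))


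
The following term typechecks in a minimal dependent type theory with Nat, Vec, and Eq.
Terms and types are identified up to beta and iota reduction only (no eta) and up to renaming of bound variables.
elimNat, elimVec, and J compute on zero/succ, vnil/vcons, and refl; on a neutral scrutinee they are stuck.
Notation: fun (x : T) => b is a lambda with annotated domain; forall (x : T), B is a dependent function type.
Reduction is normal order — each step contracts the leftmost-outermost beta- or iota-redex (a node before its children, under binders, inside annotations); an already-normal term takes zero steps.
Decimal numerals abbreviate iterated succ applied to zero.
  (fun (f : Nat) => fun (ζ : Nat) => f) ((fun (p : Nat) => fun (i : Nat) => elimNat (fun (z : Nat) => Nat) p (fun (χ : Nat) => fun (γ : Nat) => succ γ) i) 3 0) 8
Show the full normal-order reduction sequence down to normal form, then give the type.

normal-order reduction sequence:
  (fun (f : Nat) => fun (ζ : Nat) => f) ((fun (p : Nat) => fun (i : Nat) => elimNat (fun (z : Nat) => Nat) p (fun (χ : Nat) => fun (γ : Nat) => succ γ) i) 3 0) 8
  ~> (fun (f : Nat) => (fun (ζ : Nat) => fun (p : Nat) => elimNat (fun (i : Nat) => Nat) ζ (fun (z : Nat) => fun (χ : Nat) => succ χ) p) 3 0) 8
  ~> (fun (f : Nat) => fun (ζ : Nat) => elimNat (fun (p : Nat) => Nat) f (fun (i : Nat) => fun (z : Nat) => succ z) ζ) 3 0
  ~> (fun (f : Nat) => elimNat (fun (ζ : Nat) => Nat) 3 (fun (p : Nat) => fun (i : Nat) => succ i) f) 0
  ~> elimNat (fun (f : Nat) => Nat) 3 (fun (ζ : Nat) => fun (p : Nat) => succ p) 0
  ~> 3
type:
  Nat


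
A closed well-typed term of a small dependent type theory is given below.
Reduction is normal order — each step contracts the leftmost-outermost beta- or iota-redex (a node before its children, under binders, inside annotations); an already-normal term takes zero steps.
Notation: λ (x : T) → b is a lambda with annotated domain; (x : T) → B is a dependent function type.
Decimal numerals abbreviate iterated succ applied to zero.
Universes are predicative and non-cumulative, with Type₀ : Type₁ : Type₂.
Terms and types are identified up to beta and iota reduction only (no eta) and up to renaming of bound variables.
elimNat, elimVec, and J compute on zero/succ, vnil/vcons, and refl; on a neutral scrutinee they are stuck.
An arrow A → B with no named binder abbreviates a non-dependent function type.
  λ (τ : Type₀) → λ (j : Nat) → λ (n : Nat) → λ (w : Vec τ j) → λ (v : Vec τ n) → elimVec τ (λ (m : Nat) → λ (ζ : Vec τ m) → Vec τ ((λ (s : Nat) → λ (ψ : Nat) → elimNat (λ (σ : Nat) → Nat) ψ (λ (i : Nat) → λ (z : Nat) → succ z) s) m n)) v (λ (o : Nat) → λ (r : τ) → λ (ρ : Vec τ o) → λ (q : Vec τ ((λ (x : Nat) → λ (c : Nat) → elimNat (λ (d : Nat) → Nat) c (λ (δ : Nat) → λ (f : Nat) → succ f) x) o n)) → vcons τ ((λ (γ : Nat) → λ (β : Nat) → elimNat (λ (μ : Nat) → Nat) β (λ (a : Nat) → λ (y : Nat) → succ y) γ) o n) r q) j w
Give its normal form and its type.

reduced normal form:
  λ (τ : Type₀) → λ (j : Nat) → λ (n : Nat) → λ (w : Vec τ j) → λ (v : Vec τ n) → elimVec τ (λ (m : Nat) → λ (ζ : Vec τ m) → Vec τ (elimNat (λ (s : Nat) → Nat) n (λ (ψ : Nat) → λ (σ : Nat) → succ σ) m)) v (λ (i : Nat) → λ (z : τ) → λ (o : Vec τ i) → λ (r : Vec τ (elimNat (λ (ρ : Nat) → Nat) n (λ (q : Nat) → λ (x : Nat) → succ x) i)) → vcons τ (elimNat (λ (c : Nat) → Nat) n (λ (d : Nat) → λ (δ : Nat) → succ δ) i) z r) j w
inferred type:
  (τ : Type₀) → (j : Nat) → (n : Nat) → Vec τ j → Vec τ n → Vec τ (elimNat (λ (w : Nat) → Nat) n (λ (v : Nat) → λ (m : Nat) → succ m) j)
observation: 6 normal-order steps separate the term from its normal form.


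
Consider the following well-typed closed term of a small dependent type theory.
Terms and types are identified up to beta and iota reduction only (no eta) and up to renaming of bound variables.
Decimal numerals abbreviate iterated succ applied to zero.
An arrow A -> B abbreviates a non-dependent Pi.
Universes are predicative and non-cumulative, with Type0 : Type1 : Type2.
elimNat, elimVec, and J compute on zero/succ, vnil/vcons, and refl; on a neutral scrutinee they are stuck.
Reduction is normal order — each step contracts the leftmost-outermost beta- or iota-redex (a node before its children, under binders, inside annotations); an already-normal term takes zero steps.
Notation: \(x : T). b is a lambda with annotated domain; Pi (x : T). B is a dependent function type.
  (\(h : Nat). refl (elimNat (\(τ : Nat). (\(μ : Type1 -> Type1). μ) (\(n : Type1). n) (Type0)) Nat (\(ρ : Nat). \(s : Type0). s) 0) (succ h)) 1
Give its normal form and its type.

normal form:
  refl Nat 2
inferred type:
  Eq Nat 2 2
observation: reduction starts at a beta-redex, and 2 normal-order steps reach the normal form.


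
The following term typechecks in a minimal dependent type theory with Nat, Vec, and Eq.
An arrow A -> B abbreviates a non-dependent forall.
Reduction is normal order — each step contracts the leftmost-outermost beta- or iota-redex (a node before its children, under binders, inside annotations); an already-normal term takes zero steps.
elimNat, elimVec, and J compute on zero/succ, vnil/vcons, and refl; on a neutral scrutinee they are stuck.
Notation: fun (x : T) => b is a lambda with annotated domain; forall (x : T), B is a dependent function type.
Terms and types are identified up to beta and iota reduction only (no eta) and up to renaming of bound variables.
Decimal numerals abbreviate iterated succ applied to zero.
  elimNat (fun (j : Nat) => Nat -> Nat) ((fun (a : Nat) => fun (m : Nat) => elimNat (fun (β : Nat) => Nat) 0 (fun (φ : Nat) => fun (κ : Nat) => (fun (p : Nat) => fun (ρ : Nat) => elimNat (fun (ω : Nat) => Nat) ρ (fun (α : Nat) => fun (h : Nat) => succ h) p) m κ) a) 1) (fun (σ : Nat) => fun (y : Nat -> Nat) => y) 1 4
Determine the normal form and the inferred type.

resulting normal form:
  4
the term's type:
  Nat


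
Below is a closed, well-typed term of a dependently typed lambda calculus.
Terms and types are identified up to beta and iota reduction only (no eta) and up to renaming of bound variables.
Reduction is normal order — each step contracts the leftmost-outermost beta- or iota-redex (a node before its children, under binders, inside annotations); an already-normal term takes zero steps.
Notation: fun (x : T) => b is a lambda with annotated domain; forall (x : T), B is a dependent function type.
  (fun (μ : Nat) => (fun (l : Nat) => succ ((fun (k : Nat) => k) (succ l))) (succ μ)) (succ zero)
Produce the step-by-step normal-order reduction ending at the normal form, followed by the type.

normal-order reduction:
  (fun (μ : Nat) => (fun (l : Nat) => succ ((fun (k : Nat) => k) (succ l))) (succ μ)) (succ zero)
  ~> (fun (μ : Nat) => succ ((fun (l : Nat) => l) (succ μ))) (succ (succ zero))
  ~> succ ((fun (μ : Nat) => μ) (succ (succ (succ zero))))
  ~> succ (succ (succ (succ zero)))
the term's type:
  Nat


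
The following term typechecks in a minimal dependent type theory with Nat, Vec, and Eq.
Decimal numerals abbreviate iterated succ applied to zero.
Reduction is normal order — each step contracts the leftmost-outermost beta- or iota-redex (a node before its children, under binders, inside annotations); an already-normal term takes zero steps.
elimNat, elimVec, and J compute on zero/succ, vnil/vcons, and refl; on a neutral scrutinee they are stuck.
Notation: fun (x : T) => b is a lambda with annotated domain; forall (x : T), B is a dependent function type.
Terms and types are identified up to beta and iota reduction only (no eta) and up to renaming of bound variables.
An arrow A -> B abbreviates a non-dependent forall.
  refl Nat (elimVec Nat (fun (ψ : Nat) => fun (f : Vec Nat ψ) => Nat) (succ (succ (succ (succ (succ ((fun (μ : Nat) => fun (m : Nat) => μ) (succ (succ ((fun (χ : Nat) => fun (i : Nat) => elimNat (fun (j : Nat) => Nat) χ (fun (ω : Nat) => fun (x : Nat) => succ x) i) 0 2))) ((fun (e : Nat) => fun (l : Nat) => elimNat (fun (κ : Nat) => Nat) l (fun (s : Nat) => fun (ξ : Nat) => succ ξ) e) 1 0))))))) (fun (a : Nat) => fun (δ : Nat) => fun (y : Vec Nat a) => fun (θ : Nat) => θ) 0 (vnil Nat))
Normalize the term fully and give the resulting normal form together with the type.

normal form:
  refl Nat 9
inferred type:
  Eq Nat 9 9


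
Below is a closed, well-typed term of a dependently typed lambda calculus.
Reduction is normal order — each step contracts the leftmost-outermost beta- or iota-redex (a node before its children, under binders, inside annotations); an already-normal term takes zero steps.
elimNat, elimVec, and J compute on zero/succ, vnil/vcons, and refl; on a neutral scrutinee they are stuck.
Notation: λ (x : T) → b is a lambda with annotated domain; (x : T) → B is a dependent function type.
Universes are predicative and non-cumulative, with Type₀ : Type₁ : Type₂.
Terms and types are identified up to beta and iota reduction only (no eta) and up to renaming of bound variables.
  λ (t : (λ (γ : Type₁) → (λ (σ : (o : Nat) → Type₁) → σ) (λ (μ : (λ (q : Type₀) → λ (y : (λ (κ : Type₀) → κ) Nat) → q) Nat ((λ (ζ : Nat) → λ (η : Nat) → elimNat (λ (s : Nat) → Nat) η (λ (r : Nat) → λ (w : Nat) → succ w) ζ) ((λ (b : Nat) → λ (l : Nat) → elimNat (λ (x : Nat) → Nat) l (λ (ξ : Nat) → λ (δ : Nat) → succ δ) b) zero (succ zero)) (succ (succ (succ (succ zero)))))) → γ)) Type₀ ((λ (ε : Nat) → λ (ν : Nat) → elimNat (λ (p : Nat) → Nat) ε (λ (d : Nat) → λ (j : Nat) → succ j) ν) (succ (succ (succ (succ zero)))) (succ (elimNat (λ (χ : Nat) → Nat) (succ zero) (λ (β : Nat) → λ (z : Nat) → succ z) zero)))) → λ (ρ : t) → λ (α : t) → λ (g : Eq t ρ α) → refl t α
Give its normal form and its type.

normal form:
  λ (t : Type₀) → λ (γ : t) → λ (σ : t) → λ (o : Eq t γ σ) → refl t σ
type:
  (t : Type₀) → (γ : t) → (σ : t) → (o : Eq t γ σ) → Eq t σ σ
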